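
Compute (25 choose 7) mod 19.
0

Using Lucas' theorem:
Write n=25 and k=7 in base 19:
n in base 19: [1, 6]
k in base 19: [0, 7]
C(25,7) mod 19 = ∏ C(n_i, k_i) mod 19
Digit binomials (mod 19): C(1,0) = 1; C(6,7) = 0 (k_i > n_i)
Product: 1 × 0 = 0 ≡ 0 (mod 19)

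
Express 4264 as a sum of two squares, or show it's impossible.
30² + 58² (a=30, b=58)

Factorization: 4264 = 2^3 × 13 × 41
By Fermat: n is sum of two squares iff every prime p ≡ 3 (mod 4) appears to even power.
All primes ≡ 3 (mod 4) appear to even power.
Search a = 0, 1, 2, … for 4264 - a² a perfect square: first hit at a = 30: 4264 - 900 = 3364 = 58².
4264 = 30² + 58² = 900 + 3364 ✓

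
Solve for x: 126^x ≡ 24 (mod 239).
102

Baby-step giant-step with step n = ⌈√239⌉ = 16.
Baby steps 126^j mod 239 (j:value) for j=0..15: 0:1, 1:126, 2:102, 3:185, 4:127, 5:228, 6:48, 7:73, 8:116, 9:37, 10:121, 11:189, 12:153, 13:158, 14:71, 15:103.
Giant-step multiplier: 126^(-16) ≡ 126^(238-16) = 126^222 ≡ 83 (mod 239).
Giant steps γ_i = 24·83^i mod 239: γ_0=24, γ_1=80, γ_2=187, γ_3=225, γ_4=33, γ_5=110, γ_6=48 (in table at j=6).
x = i·n + j = 6·16 + 6 = 102.
Check: 126^102 ≡ 24 (mod 239).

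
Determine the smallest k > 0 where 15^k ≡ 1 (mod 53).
13

53 is prime, so ord(15) divides φ(53) = 52.
Divisors of 52: 1, 2, 4, 13, 26, 52.
Repeated squaring: 15^1 ≡ 15, 15^2 ≡ 13, 15^4 ≡ 10, 15^8 ≡ 47, 15^16 ≡ 36, 15^32 ≡ 24 (mod 53).
Test 15^d mod 53 for each divisor d in increasing order:
15^1 ≡ 15
15^2 ≡ 13
15^4 ≡ 10
15^13 = 15^8·15^4·15^1 ≡ 1  ← first divisor giving 1
The order is 13.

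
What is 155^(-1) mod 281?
252

gcd(155, 281) = 1, so the inverse exists.
Extended Euclidean algorithm on (281, 155):
281 = 1 × 155 + 126  ⟹  126 = (1)·281 + (-1)·155
155 = 1 × 126 + 29  ⟹  29 = (-1)·281 + (2)·155
126 = 4 × 29 + 10  ⟹  10 = (5)·281 + (-9)·155
29 = 2 × 10 + 9  ⟹  9 = (-11)·281 + (20)·155
10 = 1 × 9 + 1  ⟹  1 = (16)·281 + (-29)·155
So (-29)·155 ≡ 1 (mod 281), i.e. 155^(-1) ≡ -29 ≡ 252 (mod 281).
Check: 155 × 252 = 39060 ≡ 1 (mod 281)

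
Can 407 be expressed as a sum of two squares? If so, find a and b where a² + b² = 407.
Not possible

Factorization: 407 = 11 × 37
By Fermat: n is sum of two squares iff every prime p ≡ 3 (mod 4) appears to even power.
Prime(s) ≡ 3 (mod 4) with odd exponent: [(11, 1)]
Therefore 407 cannot be expressed as a² + b².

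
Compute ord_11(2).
10

11 is prime, so ord(2) divides φ(11) = 10.
Divisors of 10: 1, 2, 5, 10.
Repeated squaring: 2^1 ≡ 2, 2^2 ≡ 4, 2^4 ≡ 5, 2^8 ≡ 3 (mod 11).
Test 2^d mod 11 for each divisor d in increasing order:
2^1 ≡ 2
2^2 ≡ 4
2^5 = 2^4·2^1 ≡ 10
2^10 = 2^8·2^2 ≡ 1  ← first divisor giving 1
The order is 10.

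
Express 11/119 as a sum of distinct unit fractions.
1/11 + 1/655 + 1/857395

Greedy algorithm:
11/119: ceiling(119/11) = 11, use 1/11
2/1309: ceiling(1309/2) = 655, use 1/655
1/857395: ceiling(857395/1) = 857395, use 1/857395
Result: 11/119 = 1/11 + 1/655 + 1/857395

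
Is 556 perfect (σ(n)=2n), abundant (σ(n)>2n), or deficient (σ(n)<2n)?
deficient

Proper divisors of 556: sum = 1 + 2 + 4 + 139 + 278 = 424
Since 424 < 556, 556 is deficient.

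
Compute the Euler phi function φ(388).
192

388 = 2^2 × 97
φ(n) = n × ∏(1 - 1/p) for each prime p dividing n
φ(388) = 388 × (1 - 1/2) × (1 - 1/97) = 192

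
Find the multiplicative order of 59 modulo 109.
108

109 is prime, so ord(59) divides φ(109) = 108.
Divisors of 108: 1, 2, 3, 4, 6, 9, 12, 18, 27, 36, 54, 108.
Repeated squaring: 59^1 ≡ 59, 59^2 ≡ 102, 59^4 ≡ 49, 59^8 ≡ 3, 59^16 ≡ 9, 59^32 ≡ 81, 59^64 ≡ 21 (mod 109).
Test 59^d mod 109 for each divisor d in increasing order:
59^1 ≡ 59
59^2 ≡ 102
59^3 = 59^2·59^1 ≡ 23
59^4 ≡ 49
59^6 = 59^4·59^2 ≡ 93
59^9 = 59^8·59^1 ≡ 68
59^12 = 59^8·59^4 ≡ 38
59^18 = 59^16·59^2 ≡ 46
59^27 = 59^16·59^8·59^2·59^1 ≡ 76
59^36 = 59^32·59^4 ≡ 45
59^54 = 59^32·59^16·59^4·59^2 ≡ 108
59^108 = 59^64·59^32·59^8·59^4 ≡ 1  ← first divisor giving 1
The order is 108.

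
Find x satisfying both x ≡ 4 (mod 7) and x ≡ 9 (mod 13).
74

Using Chinese Remainder Theorem:
M = 7 × 13 = 91
M1 = 13, M2 = 7
y1 = 13^(-1) mod 7 = 6
y2 = 7^(-1) mod 13 = 2
x = (4×13×6 + 9×7×2) mod 91 = 74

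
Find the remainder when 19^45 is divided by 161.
111

Repeated squaring. Binary of 45 = 101101.
19^1 ≡ 19 (mod 161); 19^2 ≡ 39 (mod 161); 19^4 ≡ 72 (mod 161); 19^8 ≡ 32 (mod 161); 19^16 ≡ 58 (mod 161); 19^32 ≡ 144 (mod 161)
19^45 = 19^1 × 19^4 × 19^8 × 19^32 ≡ 111 (mod 161)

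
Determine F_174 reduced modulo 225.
107

Matrix identity: Q^n = [[F_(n+1), F_n], [F_n, F_(n-1)]] with Q = [[1,1],[1,0]].
n = 174 = 10101110₂. Square-and-multiply, entries mod 225:
Q^1 = [[1,1],[1,0]]
Q^2 = (Q^1)² = [[2,1],[1,1]]
Q^5 = (Q^2)²·Q = [[8,5],[5,3]]
Q^10 = (Q^5)² = [[89,55],[55,34]]
Q^21 = (Q^10)²·Q = [[161,146],[146,15]]
Q^43 = (Q^21)²·Q = [[33,212],[212,46]]
Q^87 = (Q^43)²·Q = [[6,133],[133,98]]
Q^174 = (Q^87)² = [[175,107],[107,68]]
F_174 mod 225 = Q^174[0][1] = 107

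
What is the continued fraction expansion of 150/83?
[1; 1, 4, 5, 3]

Euclidean algorithm steps:
150 = 1 × 83 + 67
83 = 1 × 67 + 16
67 = 4 × 16 + 3
16 = 5 × 3 + 1
3 = 3 × 1 + 0
Continued fraction: [1; 1, 4, 5, 3]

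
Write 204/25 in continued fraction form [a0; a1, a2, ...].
[8; 6, 4]

Euclidean algorithm steps:
204 = 8 × 25 + 4
25 = 6 × 4 + 1
4 = 4 × 1 + 0
Continued fraction: [8; 6, 4]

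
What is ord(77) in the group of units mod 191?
95

191 is prime, so ord(77) divides φ(191) = 190.
Divisors of 190: 1, 2, 5, 10, 19, 38, 95, 190.
Repeated squaring: 77^1 ≡ 77, 77^2 ≡ 8, 77^4 ≡ 64, 77^8 ≡ 85, 77^16 ≡ 158, 77^32 ≡ 134, 77^64 ≡ 2, 77^128 ≡ 4 (mod 191).
Test 77^d mod 191 for each divisor d in increasing order:
77^1 ≡ 77
77^2 ≡ 8
77^5 = 77^4·77^1 ≡ 153
77^10 = 77^8·77^2 ≡ 107
77^19 = 77^16·77^2·77^1 ≡ 109
77^38 = 77^32·77^4·77^2 ≡ 39
77^95 = 77^64·77^16·77^8·77^4·77^2·77^1 ≡ 1  ← first divisor giving 1
The order is 95.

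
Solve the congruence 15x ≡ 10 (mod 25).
x ≡ 4 (mod 5)

gcd(15, 25) = 5, which divides 10, so solutions exist.
Divide through by 5: 3x ≡ 2 (mod 5).
Find 3^(-1) mod 5 by the extended Euclidean algorithm:
5 = 1 × 3 + 2  ⟹  2 = (1)·5 + (-1)·3
3 = 1 × 2 + 1  ⟹  1 = (-1)·5 + (2)·3
So (2)·3 ≡ 1 (mod 5), i.e. 3^(-1) ≡ 2 (mod 5).
x ≡ 2 × 2 = 4 ≡ 4 (mod 5).
Check: 15 × 4 = 60 ≡ 10 (mod 25).
x ≡ 4 (mod 5), giving 5 solutions mod 25.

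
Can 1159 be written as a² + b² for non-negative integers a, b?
Not possible

Factorization: 1159 = 19 × 61
By Fermat: n is sum of two squares iff every prime p ≡ 3 (mod 4) appears to even power.
Prime(s) ≡ 3 (mod 4) with odd exponent: [(19, 1)]
Therefore 1159 cannot be expressed as a² + b².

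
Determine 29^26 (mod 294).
43

Repeated squaring. Binary of 26 = 11010.
29^1 ≡ 29 (mod 294); 29^2 ≡ 253 (mod 294); 29^4 ≡ 211 (mod 294); 29^8 ≡ 127 (mod 294); 29^16 ≡ 253 (mod 294)
29^26 = 29^2 × 29^8 × 29^16 ≡ 43 (mod 294)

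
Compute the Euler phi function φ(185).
144

185 = 5 × 37
φ(n) = n × ∏(1 - 1/p) for each prime p dividing n
φ(185) = 185 × (1 - 1/5) × (1 - 1/37) = 144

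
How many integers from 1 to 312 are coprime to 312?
96

312 = 2^3 × 3 × 13
φ(n) = n × ∏(1 - 1/p) for each prime p dividing n
φ(312) = 312 × (1 - 1/2) × (1 - 1/3) × (1 - 1/13) = 96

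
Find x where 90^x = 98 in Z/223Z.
198

Baby-step giant-step with step n = ⌈√223⌉ = 15.
Baby steps 90^j mod 223 (j:value) for j=0..14: 0:1, 1:90, 2:72, 3:13, 4:55, 5:44, 6:169, 7:46, 8:126, 9:190, 10:152, 11:77, 12:17, 13:192, 14:109.
Giant-step multiplier: 90^(-15) ≡ 90^(222-15) = 90^207 ≡ 111 (mod 223).
Giant steps γ_i = 98·111^i mod 223: γ_0=98, γ_1=174, γ_2=136, γ_3=155, γ_4=34, γ_5=206, γ_6=120, γ_7=163, γ_8=30, γ_9=208, γ_10=119, γ_11=52, γ_12=197, γ_13=13 (in table at j=3).
x = i·n + j = 13·15 + 3 = 198.
Check: 90^198 ≡ 98 (mod 223).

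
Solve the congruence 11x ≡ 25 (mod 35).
x ≡ 15 (mod 35)

gcd(11, 35) = 1, which divides 25, so solutions exist.
Find 11^(-1) mod 35 by the extended Euclidean algorithm:
35 = 3 × 11 + 2  ⟹  2 = (1)·35 + (-3)·11
11 = 5 × 2 + 1  ⟹  1 = (-5)·35 + (16)·11
So (16)·11 ≡ 1 (mod 35), i.e. 11^(-1) ≡ 16 (mod 35).
x ≡ 16 × 25 = 400 ≡ 15 (mod 35).
Check: 11 × 15 = 165 ≡ 25 (mod 35).
Unique solution: x ≡ 15 (mod 35)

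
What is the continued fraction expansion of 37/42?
[0; 1, 7, 2, 2]

Euclidean algorithm steps:
37 = 0 × 42 + 37
42 = 1 × 37 + 5
37 = 7 × 5 + 2
5 = 2 × 2 + 1
2 = 2 × 1 + 0
Continued fraction: [0; 1, 7, 2, 2]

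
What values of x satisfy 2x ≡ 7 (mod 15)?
x ≡ 11 (mod 15)

gcd(2, 15) = 1, which divides 7, so solutions exist.
Find 2^(-1) mod 15 by the extended Euclidean algorithm:
15 = 7 × 2 + 1  ⟹  1 = (1)·15 + (-7)·2
So (-7)·2 ≡ 1 (mod 15), i.e. 2^(-1) ≡ -7 ≡ 8 (mod 15).
x ≡ 8 × 7 = 56 ≡ 11 (mod 15).
Check: 2 × 11 = 22 ≡ 7 (mod 15).
Unique solution: x ≡ 11 (mod 15)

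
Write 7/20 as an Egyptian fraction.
1/3 + 1/60

Greedy algorithm:
7/20: ceiling(20/7) = 3, use 1/3
1/60: ceiling(60/1) = 60, use 1/60
Result: 7/20 = 1/3 + 1/60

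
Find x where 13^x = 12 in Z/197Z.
23

Baby-step giant-step with step n = ⌈√197⌉ = 15.
Baby steps 13^j mod 197 (j:value) for j=0..14: 0:1, 1:13, 2:169, 3:30, 4:193, 5:145, 6:112, 7:77, 8:16, 9:11, 10:143, 11:86, 12:133, 13:153, 14:19.
Giant-step multiplier: 13^(-15) ≡ 13^(196-15) = 13^181 ≡ 67 (mod 197).
Giant steps γ_i = 12·67^i mod 197: γ_0=12, γ_1=16 (in table at j=8).
x = i·n + j = 1·15 + 8 = 23.
Check: 13^23 ≡ 12 (mod 197).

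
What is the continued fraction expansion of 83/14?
[5; 1, 13]

Euclidean algorithm steps:
83 = 5 × 14 + 13
14 = 1 × 13 + 1
13 = 13 × 1 + 0
Continued fraction: [5; 1, 13]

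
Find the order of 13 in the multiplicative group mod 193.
64

193 is prime, so ord(13) divides φ(193) = 192.
Divisors of 192: 1, 2, 3, 4, 6, 8, 12, 16, 24, 32, 48, 64, 96, 192.
Repeated squaring: 13^1 ≡ 13, 13^2 ≡ 169, 13^4 ≡ 190, 13^8 ≡ 9, 13^16 ≡ 81, 13^32 ≡ 192, 13^64 ≡ 1, 13^128 ≡ 1 (mod 193).
Test 13^d mod 193 for each divisor d in increasing order:
13^1 ≡ 13
13^2 ≡ 169
13^3 = 13^2·13^1 ≡ 74
13^4 ≡ 190
13^6 = 13^4·13^2 ≡ 72
13^8 ≡ 9
13^12 = 13^8·13^4 ≡ 166
13^16 ≡ 81
13^24 = 13^16·13^8 ≡ 150
13^32 ≡ 192
13^48 = 13^32·13^16 ≡ 112
13^64 ≡ 1  ← first divisor giving 1
The order is 64.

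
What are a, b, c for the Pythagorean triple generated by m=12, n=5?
(119, 120, 169)

Euclid's formula: a = m² - n², b = 2mn, c = m² + n²
m = 12, n = 5
a = 12² - 5² = 144 - 25 = 119
b = 2 × 12 × 5 = 120
c = 12² + 5² = 144 + 25 = 169
Verification: 119² + 120² = 14161 + 14400 = 28561 = 169² ✓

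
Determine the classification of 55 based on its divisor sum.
deficient

Proper divisors of 55: sum = 1 + 5 + 11 = 17
Since 17 < 55, 55 is deficient.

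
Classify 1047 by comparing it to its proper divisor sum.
deficient

Proper divisors of 1047: sum = 1 + 3 + 349 = 353
Since 353 < 1047, 1047 is deficient.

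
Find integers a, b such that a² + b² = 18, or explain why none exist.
3² + 3² (a=3, b=3)

Factorization: 18 = 2 × 3^2
By Fermat: n is sum of two squares iff every prime p ≡ 3 (mod 4) appears to even power.
All primes ≡ 3 (mod 4) appear to even power.
Search a = 0, 1, 2, … for 18 - a² a perfect square: first hit at a = 3: 18 - 9 = 9 = 3².
18 = 3² + 3² = 9 + 9 ✓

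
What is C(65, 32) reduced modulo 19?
0

Using Lucas' theorem:
Write n=65 and k=32 in base 19:
n in base 19: [3, 8]
k in base 19: [1, 13]
C(65,32) mod 19 = ∏ C(n_i, k_i) mod 19
Digit binomials (mod 19): C(3,1) = 3; C(8,13) = 0 (k_i > n_i)
Product: 3 × 0 = 0 ≡ 0 (mod 19)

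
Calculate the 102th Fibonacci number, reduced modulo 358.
96

Matrix identity: Q^n = [[F_(n+1), F_n], [F_n, F_(n-1)]] with Q = [[1,1],[1,0]].
n = 102 = 1100110₂. Square-and-multiply, entries mod 358:
Q^1 = [[1,1],[1,0]]
Q^3 = (Q^1)²·Q = [[3,2],[2,1]]
Q^6 = (Q^3)² = [[13,8],[8,5]]
Q^12 = (Q^6)² = [[233,144],[144,89]]
Q^25 = (Q^12)²·Q = [[31,203],[203,186]]
Q^51 = (Q^25)²·Q = [[301,284],[284,17]]
Q^102 = (Q^51)² = [[133,96],[96,37]]
F_102 mod 358 = Q^102[0][1] = 96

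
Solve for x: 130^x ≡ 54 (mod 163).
94

Baby-step giant-step with step n = ⌈√163⌉ = 13.
Baby steps 130^j mod 163 (j:value) for j=0..12: 0:1, 1:130, 2:111, 3:86, 4:96, 5:92, 6:61, 7:106, 8:88, 9:30, 10:151, 11:70, 12:135.
Giant-step multiplier: 130^(-13) ≡ 130^(162-13) = 130^149 ≡ 3 (mod 163).
Giant steps γ_i = 54·3^i mod 163: γ_0=54, γ_1=162, γ_2=160, γ_3=154, γ_4=136, γ_5=82, γ_6=83, γ_7=86 (in table at j=3).
x = i·n + j = 7·13 + 3 = 94.
Check: 130^94 ≡ 54 (mod 163).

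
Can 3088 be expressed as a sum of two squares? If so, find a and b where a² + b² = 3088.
28² + 48² (a=28, b=48)

Factorization: 3088 = 2^4 × 193
By Fermat: n is sum of two squares iff every prime p ≡ 3 (mod 4) appears to even power.
All primes ≡ 3 (mod 4) appear to even power.
Search a = 0, 1, 2, … for 3088 - a² a perfect square: first hit at a = 28: 3088 - 784 = 2304 = 48².
3088 = 28² + 48² = 784 + 2304 ✓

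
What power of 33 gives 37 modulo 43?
7

Baby-step giant-step with step n = ⌈√43⌉ = 7.
Baby steps 33^j mod 43 (j:value) for j=0..6: 0:1, 1:33, 2:14, 3:32, 4:24, 5:18, 6:35.
Giant-step multiplier: 33^(-7) ≡ 33^(42-7) = 33^35 ≡ 7 (mod 43).
Giant steps γ_i = 37·7^i mod 43: γ_0=37, γ_1=1 (in table at j=0).
x = i·n + j = 1·7 + 0 = 7.
Check: 33^7 ≡ 37 (mod 43).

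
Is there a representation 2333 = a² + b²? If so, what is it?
22² + 43² (a=22, b=43)

Factorization: 2333 = 2333
By Fermat: n is sum of two squares iff every prime p ≡ 3 (mod 4) appears to even power.
All primes ≡ 3 (mod 4) appear to even power.
Search a = 0, 1, 2, … for 2333 - a² a perfect square: first hit at a = 22: 2333 - 484 = 1849 = 43².
2333 = 22² + 43² = 484 + 1849 ✓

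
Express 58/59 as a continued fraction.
[0; 1, 58]

Euclidean algorithm steps:
58 = 0 × 59 + 58
59 = 1 × 58 + 1
58 = 58 × 1 + 0
Continued fraction: [0; 1, 58]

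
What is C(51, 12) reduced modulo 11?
6

Using Lucas' theorem:
Write n=51 and k=12 in base 11:
n in base 11: [4, 7]
k in base 11: [1, 1]
C(51,12) mod 11 = ∏ C(n_i, k_i) mod 11
Digit binomials (mod 11): C(4,1) = 4; C(7,1) = 7
Product: 4 × 7 = 28 ≡ 6 (mod 11)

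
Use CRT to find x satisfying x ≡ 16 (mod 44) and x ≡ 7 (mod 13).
280

Using Chinese Remainder Theorem:
M = 44 × 13 = 572
M1 = 13, M2 = 44
y1 = 13^(-1) mod 44 = 17
y2 = 44^(-1) mod 13 = 8
x = (16×13×17 + 7×44×8) mod 572 = 280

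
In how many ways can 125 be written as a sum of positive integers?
3163127352

p(n) counts ways to write n as a sum of positive integers (order ignored).
Euler's pentagonal recurrence: p(k) = p(k-1) + p(k-2) - p(k-5) - p(k-7) + p(k-12) + p(k-15) - ... (offsets j(3j∓1)/2, signs ++--, p(0)=1, p(<0)=0).
DP table for k = 0..124: p(0)=1, p(1)=1, p(2)=2, p(3)=3, p(4)=5, p(5)=7, p(6)=11, p(7)=15, p(8)=22, p(9)=30, p(10)=42, p(11)=56, p(12)=77, p(13)=101, p(14)=135, p(15)=176, p(16)=231, p(17)=297, p(18)=385, p(19)=490, p(20)=627, p(21)=792, p(22)=1002, p(23)=1255, p(24)=1575, p(25)=1958, p(26)=2436, p(27)=3010, p(28)=3718, p(29)=4565, p(30)=5604, p(31)=6842, p(32)=8349, p(33)=10143, p(34)=12310, p(35)=14883, p(36)=17977, p(37)=21637, p(38)=26015, p(39)=31185, p(40)=37338, p(41)=44583, p(42)=53174, p(43)=63261, p(44)=75175, p(45)=89134, p(46)=105558, p(47)=124754, p(48)=147273, p(49)=173525, p(50)=204226, p(51)=239943, p(52)=281589, p(53)=329931, p(54)=386155, p(55)=451276, p(56)=526823, p(57)=614154, p(58)=715220, p(59)=831820, p(60)=966467, p(61)=1121505, p(62)=1300156, p(63)=1505499, p(64)=1741630, p(65)=2012558, p(66)=2323520, p(67)=2679689, p(68)=3087735, p(69)=3554345, p(70)=4087968, p(71)=4697205, p(72)=5392783, p(73)=6185689, p(74)=7089500, p(75)=8118264, p(76)=9289091, p(77)=10619863, p(78)=12132164, p(79)=13848650, p(80)=15796476, p(81)=18004327, p(82)=20506255, p(83)=23338469, p(84)=26543660, p(85)=30167357, p(86)=34262962, p(87)=38887673, p(88)=44108109, p(89)=49995925, p(90)=56634173, p(91)=64112359, p(92)=72533807, p(93)=82010177, p(94)=92669720, p(95)=104651419, p(96)=118114304, p(97)=133230930, p(98)=150198136, p(99)=169229875, p(100)=190569292, p(101)=214481126, p(102)=241265379, p(103)=271248950, p(104)=304801365, p(105)=342325709, p(106)=384276336, p(107)=431149389, p(108)=483502844, p(109)=541946240, p(110)=607163746, p(111)=679903203, p(112)=761002156, p(113)=851376628, p(114)=952050665, p(115)=1064144451, p(116)=1188908248, p(117)=1327710076, p(118)=1482074143, p(119)=1653668665, p(120)=1844349560, p(121)=2056148051, p(122)=2291320912, p(123)=2552338241, p(124)=2841940500.
Final step: p(125) = p(124) + p(123) - p(120) - p(118) + p(113) + p(110) - p(103) - p(99) + p(90) + p(85) - p(74) - p(68) + p(55) + p(48) - p(33) - p(25) + p(8)
= 2841940500 + 2552338241 - 1844349560 - 1482074143 + 851376628 + 607163746 - 271248950 - 169229875 + 56634173 + 30167357 - 7089500 - 3087735 + 451276 + 147273 - 10143 - 1958 + 22
= 3163127352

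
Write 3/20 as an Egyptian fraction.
1/7 + 1/140

Greedy algorithm:
3/20: ceiling(20/3) = 7, use 1/7
1/140: ceiling(140/1) = 140, use 1/140
Result: 3/20 = 1/7 + 1/140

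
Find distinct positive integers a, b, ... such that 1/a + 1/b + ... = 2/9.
1/5 + 1/45

Greedy algorithm:
2/9: ceiling(9/2) = 5, use 1/5
1/45: ceiling(45/1) = 45, use 1/45
Result: 2/9 = 1/5 + 1/45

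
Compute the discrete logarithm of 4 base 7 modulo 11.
6

Baby-step giant-step with step n = ⌈√11⌉ = 4.
Baby steps 7^j mod 11 (j:value) for j=0..3: 0:1, 1:7, 2:5, 3:2.
Giant-step multiplier: 7^(-4) ≡ 7^(10-4) = 7^6 ≡ 4 (mod 11).
Giant steps γ_i = 4·4^i mod 11: γ_0=4, γ_1=5 (in table at j=2).
x = i·n + j = 1·4 + 2 = 6.
Check: 7^6 ≡ 4 (mod 11).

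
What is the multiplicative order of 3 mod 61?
10

61 is prime, so ord(3) divides φ(61) = 60.
Divisors of 60: 1, 2, 3, 4, 5, 6, 10, 12, 15, 20, 30, 60.
Repeated squaring: 3^1 ≡ 3, 3^2 ≡ 9, 3^4 ≡ 20, 3^8 ≡ 34, 3^16 ≡ 58, 3^32 ≡ 9 (mod 61).
Test 3^d mod 61 for each divisor d in increasing order:
3^1 ≡ 3
3^2 ≡ 9
3^3 = 3^2·3^1 ≡ 27
3^4 ≡ 20
3^5 = 3^4·3^1 ≡ 60
3^6 = 3^4·3^2 ≡ 58
3^10 = 3^8·3^2 ≡ 1  ← first divisor giving 1
The order is 10.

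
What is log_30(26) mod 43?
13

Baby-step giant-step with step n = ⌈√43⌉ = 7.
Baby steps 30^j mod 43 (j:value) for j=0..6: 0:1, 1:30, 2:40, 3:39, 4:9, 5:12, 6:16.
Giant-step multiplier: 30^(-7) ≡ 30^(42-7) = 30^35 ≡ 37 (mod 43).
Giant steps γ_i = 26·37^i mod 43: γ_0=26, γ_1=16 (in table at j=6).
x = i·n + j = 1·7 + 6 = 13.
Check: 30^13 ≡ 26 (mod 43).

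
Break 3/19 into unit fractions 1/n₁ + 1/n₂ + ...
1/7 + 1/67 + 1/8911

Greedy algorithm:
3/19: ceiling(19/3) = 7, use 1/7
2/133: ceiling(133/2) = 67, use 1/67
1/8911: ceiling(8911/1) = 8911, use 1/8911
Result: 3/19 = 1/7 + 1/67 + 1/8911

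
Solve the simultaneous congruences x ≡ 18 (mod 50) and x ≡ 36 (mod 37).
1368

Using Chinese Remainder Theorem:
M = 50 × 37 = 1850
M1 = 37, M2 = 50
y1 = 37^(-1) mod 50 = 23
y2 = 50^(-1) mod 37 = 20
x = (18×37×23 + 36×50×20) mod 1850 = 1368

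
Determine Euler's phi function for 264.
80

264 = 2^3 × 3 × 11
φ(n) = n × ∏(1 - 1/p) for each prime p dividing n
φ(264) = 264 × (1 - 1/2) × (1 - 1/3) × (1 - 1/11) = 80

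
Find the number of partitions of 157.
80630964769

p(n) counts ways to write n as a sum of positive integers (order ignored).
Euler's pentagonal recurrence: p(k) = p(k-1) + p(k-2) - p(k-5) - p(k-7) + p(k-12) + p(k-15) - ... (offsets j(3j∓1)/2, signs ++--, p(0)=1, p(<0)=0).
DP table for k = 0..156: p(0)=1, p(1)=1, p(2)=2, p(3)=3, p(4)=5, p(5)=7, p(6)=11, p(7)=15, p(8)=22, p(9)=30, p(10)=42, p(11)=56, p(12)=77, p(13)=101, p(14)=135, p(15)=176, p(16)=231, p(17)=297, p(18)=385, p(19)=490, p(20)=627, p(21)=792, p(22)=1002, p(23)=1255, p(24)=1575, p(25)=1958, p(26)=2436, p(27)=3010, p(28)=3718, p(29)=4565, p(30)=5604, p(31)=6842, p(32)=8349, p(33)=10143, p(34)=12310, p(35)=14883, p(36)=17977, p(37)=21637, p(38)=26015, p(39)=31185, p(40)=37338, p(41)=44583, p(42)=53174, p(43)=63261, p(44)=75175, p(45)=89134, p(46)=105558, p(47)=124754, p(48)=147273, p(49)=173525, p(50)=204226, p(51)=239943, p(52)=281589, p(53)=329931, p(54)=386155, p(55)=451276, p(56)=526823, p(57)=614154, p(58)=715220, p(59)=831820, p(60)=966467, p(61)=1121505, p(62)=1300156, p(63)=1505499, p(64)=1741630, p(65)=2012558, p(66)=2323520, p(67)=2679689, p(68)=3087735, p(69)=3554345, p(70)=4087968, p(71)=4697205, p(72)=5392783, p(73)=6185689, p(74)=7089500, p(75)=8118264, p(76)=9289091, p(77)=10619863, p(78)=12132164, p(79)=13848650, p(80)=15796476, p(81)=18004327, p(82)=20506255, p(83)=23338469, p(84)=26543660, p(85)=30167357, p(86)=34262962, p(87)=38887673, p(88)=44108109, p(89)=49995925, p(90)=56634173, p(91)=64112359, p(92)=72533807, p(93)=82010177, p(94)=92669720, p(95)=104651419, p(96)=118114304, p(97)=133230930, p(98)=150198136, p(99)=169229875, p(100)=190569292, p(101)=214481126, p(102)=241265379, p(103)=271248950, p(104)=304801365, p(105)=342325709, p(106)=384276336, p(107)=431149389, p(108)=483502844, p(109)=541946240, p(110)=607163746, p(111)=679903203, p(112)=761002156, p(113)=851376628, p(114)=952050665, p(115)=1064144451, p(116)=1188908248, p(117)=1327710076, p(118)=1482074143, p(119)=1653668665, p(120)=1844349560, p(121)=2056148051, p(122)=2291320912, p(123)=2552338241, p(124)=2841940500, p(125)=3163127352, p(126)=3519222692, p(127)=3913864295, p(128)=4351078600, p(129)=4835271870, p(130)=5371315400, p(131)=5964539504, p(132)=6620830889, p(133)=7346629512, p(134)=8149040695, p(135)=9035836076, p(136)=10015581680, p(137)=11097645016, p(138)=12292341831, p(139)=13610949895, p(140)=15065878135, p(141)=16670689208, p(142)=18440293320, p(143)=20390982757, p(144)=22540654445, p(145)=24908858009, p(146)=27517052599, p(147)=30388671978, p(148)=33549419497, p(149)=37027355200, p(150)=40853235313, p(151)=45060624582, p(152)=49686288421, p(153)=54770336324, p(154)=60356673280, p(155)=66493182097, p(156)=73232243759.
Final step: p(157) = p(156) + p(155) - p(152) - p(150) + p(145) + p(142) - p(135) - p(131) + p(122) + p(117) - p(106) - p(100) + p(87) + p(80) - p(65) - p(57) + p(40) + p(31) - p(12) - p(2)
= 73232243759 + 66493182097 - 49686288421 - 40853235313 + 24908858009 + 18440293320 - 9035836076 - 5964539504 + 2291320912 + 1327710076 - 384276336 - 190569292 + 38887673 + 15796476 - 2012558 - 614154 + 37338 + 6842 - 77 - 2
= 80630964769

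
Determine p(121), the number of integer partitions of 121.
2056148051

p(n) counts ways to write n as a sum of positive integers (order ignored).
Euler's pentagonal recurrence: p(k) = p(k-1) + p(k-2) - p(k-5) - p(k-7) + p(k-12) + p(k-15) - ... (offsets j(3j∓1)/2, signs ++--, p(0)=1, p(<0)=0).
DP table for k = 0..120: p(0)=1, p(1)=1, p(2)=2, p(3)=3, p(4)=5, p(5)=7, p(6)=11, p(7)=15, p(8)=22, p(9)=30, p(10)=42, p(11)=56, p(12)=77, p(13)=101, p(14)=135, p(15)=176, p(16)=231, p(17)=297, p(18)=385, p(19)=490, p(20)=627, p(21)=792, p(22)=1002, p(23)=1255, p(24)=1575, p(25)=1958, p(26)=2436, p(27)=3010, p(28)=3718, p(29)=4565, p(30)=5604, p(31)=6842, p(32)=8349, p(33)=10143, p(34)=12310, p(35)=14883, p(36)=17977, p(37)=21637, p(38)=26015, p(39)=31185, p(40)=37338, p(41)=44583, p(42)=53174, p(43)=63261, p(44)=75175, p(45)=89134, p(46)=105558, p(47)=124754, p(48)=147273, p(49)=173525, p(50)=204226, p(51)=239943, p(52)=281589, p(53)=329931, p(54)=386155, p(55)=451276, p(56)=526823, p(57)=614154, p(58)=715220, p(59)=831820, p(60)=966467, p(61)=1121505, p(62)=1300156, p(63)=1505499, p(64)=1741630, p(65)=2012558, p(66)=2323520, p(67)=2679689, p(68)=3087735, p(69)=3554345, p(70)=4087968, p(71)=4697205, p(72)=5392783, p(73)=6185689, p(74)=7089500, p(75)=8118264, p(76)=9289091, p(77)=10619863, p(78)=12132164, p(79)=13848650, p(80)=15796476, p(81)=18004327, p(82)=20506255, p(83)=23338469, p(84)=26543660, p(85)=30167357, p(86)=34262962, p(87)=38887673, p(88)=44108109, p(89)=49995925, p(90)=56634173, p(91)=64112359, p(92)=72533807, p(93)=82010177, p(94)=92669720, p(95)=104651419, p(96)=118114304, p(97)=133230930, p(98)=150198136, p(99)=169229875, p(100)=190569292, p(101)=214481126, p(102)=241265379, p(103)=271248950, p(104)=304801365, p(105)=342325709, p(106)=384276336, p(107)=431149389, p(108)=483502844, p(109)=541946240, p(110)=607163746, p(111)=679903203, p(112)=761002156, p(113)=851376628, p(114)=952050665, p(115)=1064144451, p(116)=1188908248, p(117)=1327710076, p(118)=1482074143, p(119)=1653668665, p(120)=1844349560.
Final step: p(121) = p(120) + p(119) - p(116) - p(114) + p(109) + p(106) - p(99) - p(95) + p(86) + p(81) - p(70) - p(64) + p(51) + p(44) - p(29) - p(21) + p(4)
= 1844349560 + 1653668665 - 1188908248 - 952050665 + 541946240 + 384276336 - 169229875 - 104651419 + 34262962 + 18004327 - 4087968 - 1741630 + 239943 + 75175 - 4565 - 792 + 5
= 2056148051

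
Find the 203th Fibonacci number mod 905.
602

Matrix identity: Q^n = [[F_(n+1), F_n], [F_n, F_(n-1)]] with Q = [[1,1],[1,0]].
n = 203 = 11001011₂. Square-and-multiply, entries mod 905:
Q^1 = [[1,1],[1,0]]
Q^3 = (Q^1)²·Q = [[3,2],[2,1]]
Q^6 = (Q^3)² = [[13,8],[8,5]]
Q^12 = (Q^6)² = [[233,144],[144,89]]
Q^25 = (Q^12)²·Q = [[123,815],[815,213]]
Q^50 = (Q^25)² = [[604,530],[530,74]]
Q^101 = (Q^50)²·Q = [[506,451],[451,55]]
Q^203 = (Q^101)²·Q = [[213,602],[602,516]]
F_203 mod 905 = Q^203[0][1] = 602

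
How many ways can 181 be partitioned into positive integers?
749474411781

p(n) counts ways to write n as a sum of positive integers (order ignored).
Euler's pentagonal recurrence: p(k) = p(k-1) + p(k-2) - p(k-5) - p(k-7) + p(k-12) + p(k-15) - ... (offsets j(3j∓1)/2, signs ++--, p(0)=1, p(<0)=0).
DP table for k = 0..180: p(0)=1, p(1)=1, p(2)=2, p(3)=3, p(4)=5, p(5)=7, p(6)=11, p(7)=15, p(8)=22, p(9)=30, p(10)=42, p(11)=56, p(12)=77, p(13)=101, p(14)=135, p(15)=176, p(16)=231, p(17)=297, p(18)=385, p(19)=490, p(20)=627, p(21)=792, p(22)=1002, p(23)=1255, p(24)=1575, p(25)=1958, p(26)=2436, p(27)=3010, p(28)=3718, p(29)=4565, p(30)=5604, p(31)=6842, p(32)=8349, p(33)=10143, p(34)=12310, p(35)=14883, p(36)=17977, p(37)=21637, p(38)=26015, p(39)=31185, p(40)=37338, p(41)=44583, p(42)=53174, p(43)=63261, p(44)=75175, p(45)=89134, p(46)=105558, p(47)=124754, p(48)=147273, p(49)=173525, p(50)=204226, p(51)=239943, p(52)=281589, p(53)=329931, p(54)=386155, p(55)=451276, p(56)=526823, p(57)=614154, p(58)=715220, p(59)=831820, p(60)=966467, p(61)=1121505, p(62)=1300156, p(63)=1505499, p(64)=1741630, p(65)=2012558, p(66)=2323520, p(67)=2679689, p(68)=3087735, p(69)=3554345, p(70)=4087968, p(71)=4697205, p(72)=5392783, p(73)=6185689, p(74)=7089500, p(75)=8118264, p(76)=9289091, p(77)=10619863, p(78)=12132164, p(79)=13848650, p(80)=15796476, p(81)=18004327, p(82)=20506255, p(83)=23338469, p(84)=26543660, p(85)=30167357, p(86)=34262962, p(87)=38887673, p(88)=44108109, p(89)=49995925, p(90)=56634173, p(91)=64112359, p(92)=72533807, p(93)=82010177, p(94)=92669720, p(95)=104651419, p(96)=118114304, p(97)=133230930, p(98)=150198136, p(99)=169229875, p(100)=190569292, p(101)=214481126, p(102)=241265379, p(103)=271248950, p(104)=304801365, p(105)=342325709, p(106)=384276336, p(107)=431149389, p(108)=483502844, p(109)=541946240, p(110)=607163746, p(111)=679903203, p(112)=761002156, p(113)=851376628, p(114)=952050665, p(115)=1064144451, p(116)=1188908248, p(117)=1327710076, p(118)=1482074143, p(119)=1653668665, p(120)=1844349560, p(121)=2056148051, p(122)=2291320912, p(123)=2552338241, p(124)=2841940500, p(125)=3163127352, p(126)=3519222692, p(127)=3913864295, p(128)=4351078600, p(129)=4835271870, p(130)=5371315400, p(131)=5964539504, p(132)=6620830889, p(133)=7346629512, p(134)=8149040695, p(135)=9035836076, p(136)=10015581680, p(137)=11097645016, p(138)=12292341831, p(139)=13610949895, p(140)=15065878135, p(141)=16670689208, p(142)=18440293320, p(143)=20390982757, p(144)=22540654445, p(145)=24908858009, p(146)=27517052599, p(147)=30388671978, p(148)=33549419497, p(149)=37027355200, p(150)=40853235313, p(151)=45060624582, p(152)=49686288421, p(153)=54770336324, p(154)=60356673280, p(155)=66493182097, p(156)=73232243759, p(157)=80630964769, p(158)=88751778802, p(159)=97662728555, p(160)=107438159466, p(161)=118159068427, p(162)=129913904637, p(163)=142798995930, p(164)=156919475295, p(165)=172389800255, p(166)=189334822579, p(167)=207890420102, p(168)=228204732751, p(169)=250438925115, p(170)=274768617130, p(171)=301384802048, p(172)=330495499613, p(173)=362326859895, p(174)=397125074750, p(175)=435157697830, p(176)=476715857290, p(177)=522115831195, p(178)=571701605655, p(179)=625846753120, p(180)=684957390936.
Final step: p(181) = p(180) + p(179) - p(176) - p(174) + p(169) + p(166) - p(159) - p(155) + p(146) + p(141) - p(130) - p(124) + p(111) + p(104) - p(89) - p(81) + p(64) + p(55) - p(36) - p(26) + p(5)
= 684957390936 + 625846753120 - 476715857290 - 397125074750 + 250438925115 + 189334822579 - 97662728555 - 66493182097 + 27517052599 + 16670689208 - 5371315400 - 2841940500 + 679903203 + 304801365 - 49995925 - 18004327 + 1741630 + 451276 - 17977 - 2436 + 7
= 749474411781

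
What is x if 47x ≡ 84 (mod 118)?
x ≡ 52 (mod 118)

gcd(47, 118) = 1, which divides 84, so solutions exist.
Find 47^(-1) mod 118 by the extended Euclidean algorithm:
118 = 2 × 47 + 24  ⟹  24 = (1)·118 + (-2)·47
47 = 1 × 24 + 23  ⟹  23 = (-1)·118 + (3)·47
24 = 1 × 23 + 1  ⟹  1 = (2)·118 + (-5)·47
So (-5)·47 ≡ 1 (mod 118), i.e. 47^(-1) ≡ -5 ≡ 113 (mod 118).
x ≡ 113 × 84 = 9492 ≡ 52 (mod 118).
Check: 47 × 52 = 2444 ≡ 84 (mod 118).
Unique solution: x ≡ 52 (mod 118)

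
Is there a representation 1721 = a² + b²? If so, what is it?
11² + 40² (a=11, b=40)

Factorization: 1721 = 1721
By Fermat: n is sum of two squares iff every prime p ≡ 3 (mod 4) appears to even power.
All primes ≡ 3 (mod 4) appear to even power.
Search a = 0, 1, 2, … for 1721 - a² a perfect square: first hit at a = 11: 1721 - 121 = 1600 = 40².
1721 = 11² + 40² = 121 + 1600 ✓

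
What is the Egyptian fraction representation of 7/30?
1/5 + 1/30

Greedy algorithm:
7/30: ceiling(30/7) = 5, use 1/5
1/30: ceiling(30/1) = 30, use 1/30
Result: 7/30 = 1/5 + 1/30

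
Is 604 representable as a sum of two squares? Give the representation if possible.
Not possible

Factorization: 604 = 2^2 × 151
By Fermat: n is sum of two squares iff every prime p ≡ 3 (mod 4) appears to even power.
Prime(s) ≡ 3 (mod 4) with odd exponent: [(151, 1)]
Therefore 604 cannot be expressed as a² + b².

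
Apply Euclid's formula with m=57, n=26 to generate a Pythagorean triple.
(2573, 2964, 3925)

Euclid's formula: a = m² - n², b = 2mn, c = m² + n²
m = 57, n = 26
a = 57² - 26² = 3249 - 676 = 2573
b = 2 × 57 × 26 = 2964
c = 57² + 26² = 3249 + 676 = 3925
Verification: 2573² + 2964² = 6620329 + 8785296 = 15405625 = 3925² ✓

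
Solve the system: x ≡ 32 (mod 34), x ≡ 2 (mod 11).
134

Using Chinese Remainder Theorem:
M = 34 × 11 = 374
M1 = 11, M2 = 34
y1 = 11^(-1) mod 34 = 31
y2 = 34^(-1) mod 11 = 1
x = (32×11×31 + 2×34×1) mod 374 = 134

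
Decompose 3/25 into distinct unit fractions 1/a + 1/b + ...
1/9 + 1/113 + 1/25425

Greedy algorithm:
3/25: ceiling(25/3) = 9, use 1/9
2/225: ceiling(225/2) = 113, use 1/113
1/25425: ceiling(25425/1) = 25425, use 1/25425
Result: 3/25 = 1/9 + 1/113 + 1/25425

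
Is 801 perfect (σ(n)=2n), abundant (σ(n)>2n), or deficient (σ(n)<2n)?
deficient

Proper divisors of 801: sum = 1 + 3 + 9 + 89 + 267 = 369
Since 369 < 801, 801 is deficient.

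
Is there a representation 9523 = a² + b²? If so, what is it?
Not possible

Factorization: 9523 = 89 × 107
By Fermat: n is sum of two squares iff every prime p ≡ 3 (mod 4) appears to even power.
Prime(s) ≡ 3 (mod 4) with odd exponent: [(107, 1)]
Therefore 9523 cannot be expressed as a² + b².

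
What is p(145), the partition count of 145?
24908858009

p(n) counts ways to write n as a sum of positive integers (order ignored).
Euler's pentagonal recurrence: p(k) = p(k-1) + p(k-2) - p(k-5) - p(k-7) + p(k-12) + p(k-15) - ... (offsets j(3j∓1)/2, signs ++--, p(0)=1, p(<0)=0).
DP table for k = 0..144: p(0)=1, p(1)=1, p(2)=2, p(3)=3, p(4)=5, p(5)=7, p(6)=11, p(7)=15, p(8)=22, p(9)=30, p(10)=42, p(11)=56, p(12)=77, p(13)=101, p(14)=135, p(15)=176, p(16)=231, p(17)=297, p(18)=385, p(19)=490, p(20)=627, p(21)=792, p(22)=1002, p(23)=1255, p(24)=1575, p(25)=1958, p(26)=2436, p(27)=3010, p(28)=3718, p(29)=4565, p(30)=5604, p(31)=6842, p(32)=8349, p(33)=10143, p(34)=12310, p(35)=14883, p(36)=17977, p(37)=21637, p(38)=26015, p(39)=31185, p(40)=37338, p(41)=44583, p(42)=53174, p(43)=63261, p(44)=75175, p(45)=89134, p(46)=105558, p(47)=124754, p(48)=147273, p(49)=173525, p(50)=204226, p(51)=239943, p(52)=281589, p(53)=329931, p(54)=386155, p(55)=451276, p(56)=526823, p(57)=614154, p(58)=715220, p(59)=831820, p(60)=966467, p(61)=1121505, p(62)=1300156, p(63)=1505499, p(64)=1741630, p(65)=2012558, p(66)=2323520, p(67)=2679689, p(68)=3087735, p(69)=3554345, p(70)=4087968, p(71)=4697205, p(72)=5392783, p(73)=6185689, p(74)=7089500, p(75)=8118264, p(76)=9289091, p(77)=10619863, p(78)=12132164, p(79)=13848650, p(80)=15796476, p(81)=18004327, p(82)=20506255, p(83)=23338469, p(84)=26543660, p(85)=30167357, p(86)=34262962, p(87)=38887673, p(88)=44108109, p(89)=49995925, p(90)=56634173, p(91)=64112359, p(92)=72533807, p(93)=82010177, p(94)=92669720, p(95)=104651419, p(96)=118114304, p(97)=133230930, p(98)=150198136, p(99)=169229875, p(100)=190569292, p(101)=214481126, p(102)=241265379, p(103)=271248950, p(104)=304801365, p(105)=342325709, p(106)=384276336, p(107)=431149389, p(108)=483502844, p(109)=541946240, p(110)=607163746, p(111)=679903203, p(112)=761002156, p(113)=851376628, p(114)=952050665, p(115)=1064144451, p(116)=1188908248, p(117)=1327710076, p(118)=1482074143, p(119)=1653668665, p(120)=1844349560, p(121)=2056148051, p(122)=2291320912, p(123)=2552338241, p(124)=2841940500, p(125)=3163127352, p(126)=3519222692, p(127)=3913864295, p(128)=4351078600, p(129)=4835271870, p(130)=5371315400, p(131)=5964539504, p(132)=6620830889, p(133)=7346629512, p(134)=8149040695, p(135)=9035836076, p(136)=10015581680, p(137)=11097645016, p(138)=12292341831, p(139)=13610949895, p(140)=15065878135, p(141)=16670689208, p(142)=18440293320, p(143)=20390982757, p(144)=22540654445.
Final step: p(145) = p(144) + p(143) - p(140) - p(138) + p(133) + p(130) - p(123) - p(119) + p(110) + p(105) - p(94) - p(88) + p(75) + p(68) - p(53) - p(45) + p(28) + p(19) - p(0)
= 22540654445 + 20390982757 - 15065878135 - 12292341831 + 7346629512 + 5371315400 - 2552338241 - 1653668665 + 607163746 + 342325709 - 92669720 - 44108109 + 8118264 + 3087735 - 329931 - 89134 + 3718 + 490 - 1
= 24908858009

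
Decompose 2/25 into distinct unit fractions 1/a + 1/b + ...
1/13 + 1/325

Greedy algorithm:
2/25: ceiling(25/2) = 13, use 1/13
1/325: ceiling(325/1) = 325, use 1/325
Result: 2/25 = 1/13 + 1/325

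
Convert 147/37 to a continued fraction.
[3; 1, 36]

Euclidean algorithm steps:
147 = 3 × 37 + 36
37 = 1 × 36 + 1
36 = 36 × 1 + 0
Continued fraction: [3; 1, 36]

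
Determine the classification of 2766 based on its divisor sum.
abundant

Proper divisors of 2766: sum = 1 + 2 + 3 + 6 + 461 + 922 + 1383 = 2778
Since 2778 > 2766, 2766 is abundant.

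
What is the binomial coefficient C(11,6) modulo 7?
0

Using Lucas' theorem:
Write n=11 and k=6 in base 7:
n in base 7: [1, 4]
k in base 7: [0, 6]
C(11,6) mod 7 = ∏ C(n_i, k_i) mod 7
Digit binomials (mod 7): C(1,0) = 1; C(4,6) = 0 (k_i > n_i)
Product: 1 × 0 = 0 ≡ 0 (mod 7)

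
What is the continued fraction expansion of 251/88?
[2; 1, 5, 1, 3, 3]

Euclidean algorithm steps:
251 = 2 × 88 + 75
88 = 1 × 75 + 13
75 = 5 × 13 + 10
13 = 1 × 10 + 3
10 = 3 × 3 + 1
3 = 3 × 1 + 0
Continued fraction: [2; 1, 5, 1, 3, 3]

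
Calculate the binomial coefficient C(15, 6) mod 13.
0

Using Lucas' theorem:
Write n=15 and k=6 in base 13:
n in base 13: [1, 2]
k in base 13: [0, 6]
C(15,6) mod 13 = ∏ C(n_i, k_i) mod 13
Digit binomials (mod 13): C(1,0) = 1; C(2,6) = 0 (k_i > n_i)
Product: 1 × 0 = 0 ≡ 0 (mod 13)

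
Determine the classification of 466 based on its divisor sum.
deficient

Proper divisors of 466: sum = 1 + 2 + 233 = 236
Since 236 < 466, 466 is deficient.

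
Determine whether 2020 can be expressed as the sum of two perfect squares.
16² + 42² (a=16, b=42)

Factorization: 2020 = 2^2 × 5 × 101
By Fermat: n is sum of two squares iff every prime p ≡ 3 (mod 4) appears to even power.
All primes ≡ 3 (mod 4) appear to even power.
Search a = 0, 1, 2, … for 2020 - a² a perfect square: first hit at a = 16: 2020 - 256 = 1764 = 42².
2020 = 16² + 42² = 256 + 1764 ✓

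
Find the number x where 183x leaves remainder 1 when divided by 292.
75

gcd(183, 292) = 1, so the inverse exists.
Extended Euclidean algorithm on (292, 183):
292 = 1 × 183 + 109  ⟹  109 = (1)·292 + (-1)·183
183 = 1 × 109 + 74  ⟹  74 = (-1)·292 + (2)·183
109 = 1 × 74 + 35  ⟹  35 = (2)·292 + (-3)·183
74 = 2 × 35 + 4  ⟹  4 = (-5)·292 + (8)·183
35 = 8 × 4 + 3  ⟹  3 = (42)·292 + (-67)·183
4 = 1 × 3 + 1  ⟹  1 = (-47)·292 + (75)·183
So (75)·183 ≡ 1 (mod 292), i.e. 183^(-1) ≡ 75 (mod 292).
Check: 183 × 75 = 13725 ≡ 1 (mod 292)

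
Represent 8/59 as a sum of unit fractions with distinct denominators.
1/8 + 1/95 + 1/14947 + 1/670223480

Greedy algorithm:
8/59: ceiling(59/8) = 8, use 1/8
5/472: ceiling(472/5) = 95, use 1/95
3/44840: ceiling(44840/3) = 14947, use 1/14947
1/670223480: ceiling(670223480/1) = 670223480, use 1/670223480
Result: 8/59 = 1/8 + 1/95 + 1/14947 + 1/670223480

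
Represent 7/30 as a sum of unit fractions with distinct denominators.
1/5 + 1/30

Greedy algorithm:
7/30: ceiling(30/7) = 5, use 1/5
1/30: ceiling(30/1) = 30, use 1/30
Result: 7/30 = 1/5 + 1/30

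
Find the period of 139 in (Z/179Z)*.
89

179 is prime, so ord(139) divides φ(179) = 178.
Divisors of 178: 1, 2, 89, 178.
Repeated squaring: 139^1 ≡ 139, 139^2 ≡ 168, 139^4 ≡ 121, 139^8 ≡ 142, 139^16 ≡ 116, 139^32 ≡ 31, 139^64 ≡ 66, 139^128 ≡ 60 (mod 179).
Test 139^d mod 179 for each divisor d in increasing order:
139^1 ≡ 139
139^2 ≡ 168
139^89 = 139^64·139^16·139^8·139^1 ≡ 1  ← first divisor giving 1
The order is 89.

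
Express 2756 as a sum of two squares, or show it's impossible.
16² + 50² (a=16, b=50)

Factorization: 2756 = 2^2 × 13 × 53
By Fermat: n is sum of two squares iff every prime p ≡ 3 (mod 4) appears to even power.
All primes ≡ 3 (mod 4) appear to even power.
Search a = 0, 1, 2, … for 2756 - a² a perfect square: first hit at a = 16: 2756 - 256 = 2500 = 50².
2756 = 16² + 50² = 256 + 2500 ✓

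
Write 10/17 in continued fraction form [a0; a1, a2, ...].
[0; 1, 1, 2, 3]

Euclidean algorithm steps:
10 = 0 × 17 + 10
17 = 1 × 10 + 7
10 = 1 × 7 + 3
7 = 2 × 3 + 1
3 = 3 × 1 + 0
Continued fraction: [0; 1, 1, 2, 3]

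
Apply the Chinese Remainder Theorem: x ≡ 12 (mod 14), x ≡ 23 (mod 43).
152

Using Chinese Remainder Theorem:
M = 14 × 43 = 602
M1 = 43, M2 = 14
y1 = 43^(-1) mod 14 = 1
y2 = 14^(-1) mod 43 = 40
x = (12×43×1 + 23×14×40) mod 602 = 152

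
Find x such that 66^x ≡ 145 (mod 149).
68

Baby-step giant-step with step n = ⌈√149⌉ = 13.
Baby steps 66^j mod 149 (j:value) for j=0..12: 0:1, 1:66, 2:35, 3:75, 4:33, 5:92, 6:112, 7:91, 8:46, 9:56, 10:120, 11:23, 12:28.
Giant-step multiplier: 66^(-13) ≡ 66^(148-13) = 66^135 ≡ 77 (mod 149).
Giant steps γ_i = 145·77^i mod 149: γ_0=145, γ_1=139, γ_2=124, γ_3=12, γ_4=30, γ_5=75 (in table at j=3).
x = i·n + j = 5·13 + 3 = 68.
Check: 66^68 ≡ 145 (mod 149).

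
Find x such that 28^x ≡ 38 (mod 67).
11

Baby-step giant-step with step n = ⌈√67⌉ = 9.
Baby steps 28^j mod 67 (j:value) for j=0..8: 0:1, 1:28, 2:47, 3:43, 4:65, 5:11, 6:40, 7:48, 8:4.
Giant-step multiplier: 28^(-9) ≡ 28^(66-9) = 28^57 ≡ 3 (mod 67).
Giant steps γ_i = 38·3^i mod 67: γ_0=38, γ_1=47 (in table at j=2).
x = i·n + j = 1·9 + 2 = 11.
Check: 28^11 ≡ 38 (mod 67).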